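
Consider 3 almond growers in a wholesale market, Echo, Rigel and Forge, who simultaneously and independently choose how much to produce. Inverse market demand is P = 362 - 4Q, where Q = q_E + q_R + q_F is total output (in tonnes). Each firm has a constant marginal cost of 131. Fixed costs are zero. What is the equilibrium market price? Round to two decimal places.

188.75

A representative firm's profit is π_i = q_i(362 - 4Q) - 131q_i.
Setting ∂π_i/∂q_i = 0 with rivals' quantities fixed: 231 - 8q_i - 4·Σ_{j≠i} q_j = 0.
With identical firms every q_j equals q_i, so Σ_{j≠i} q_j = 2q_i and 231 = 16q_i, giving q_i = 231/16.
Total output Q = 693/16, so price P = 362 - 4·(693/16) = 755/4.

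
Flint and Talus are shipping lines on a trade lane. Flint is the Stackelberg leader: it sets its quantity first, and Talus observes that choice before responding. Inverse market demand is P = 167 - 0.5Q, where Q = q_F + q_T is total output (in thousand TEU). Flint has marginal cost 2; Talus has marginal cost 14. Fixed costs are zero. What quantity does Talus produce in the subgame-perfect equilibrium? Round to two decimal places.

64.50

Solve by backward induction. Given q_F, the follower Talus maximises π_T = (167 - (1/2)q_F - (1/2)q_T)q_T - 14q_T.
∂π_T/∂q_T = 153 - (1/2)q_F - q_T = 0 gives the reaction function q_T = (153 - (1/2)q_F).
Flint substitutes q_T(q_F) into its own profit: π_F = q_F(167 - (1/2)q_F - (153 - (1/2)q_F)/2) - 2q_F = (181/2 - (1/4)q_F)q_F - 2q_F.
The leader's first-order condition 177/2 - (1/2)q_F = 0 yields q_F = 177.
Then q_T = (153 - (1/2)·177) = 129/2.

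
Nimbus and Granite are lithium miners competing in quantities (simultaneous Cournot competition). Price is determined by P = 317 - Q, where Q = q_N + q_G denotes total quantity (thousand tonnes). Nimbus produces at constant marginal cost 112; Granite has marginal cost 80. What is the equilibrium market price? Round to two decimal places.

169.67

Nimbus's profit: π_N = (317 - Q)q_N - (112q_N). Setting ∂π_N/∂q_N = 0: 205 - 2q_N - (q_G) = 0.
Granite's first-order condition: 237 - 2q_G - (q_N) = 0.
So q_N = (205 - q_G)/2 and q_G = (237 - q_N)/2.
Solving the pair: q_N = 173/3, q_G = 269/3.
Total output Q = 442/3, so price P = 317 - 442/3 = 509/3.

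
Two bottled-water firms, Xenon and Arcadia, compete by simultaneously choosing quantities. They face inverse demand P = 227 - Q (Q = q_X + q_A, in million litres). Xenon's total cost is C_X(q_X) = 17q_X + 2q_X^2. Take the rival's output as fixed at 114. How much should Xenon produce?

16

With the rival's output fixed at 114, Xenon's profit is π_X = (227 - 114 - q_X)q_X - (17q_X + 2q_X²) = (113 - q_X)q_X - (17q_X + 2q_X²).
∂π_X/∂q_X = 96 - 6q_X = 0, so q_X = 16.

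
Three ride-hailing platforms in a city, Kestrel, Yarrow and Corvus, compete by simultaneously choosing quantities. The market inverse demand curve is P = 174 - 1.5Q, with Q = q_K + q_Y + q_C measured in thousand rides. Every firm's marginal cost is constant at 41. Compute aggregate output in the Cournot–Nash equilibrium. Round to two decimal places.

66.50

Each firm earns π_i = (174 - 1.5Q)q_i - 41q_i.
Setting ∂π_i/∂q_i = 0 with rivals' quantities fixed: 133 - 3q_i - (3/2)·Σ_{j≠i} q_j = 0.
By symmetry each firm produces the same amount; substituting Σ_{j≠i} q_j = 2q_i yields q_i = 133/6.
Total output Q = 133/6 + 133/6 + 133/6 = 133/2.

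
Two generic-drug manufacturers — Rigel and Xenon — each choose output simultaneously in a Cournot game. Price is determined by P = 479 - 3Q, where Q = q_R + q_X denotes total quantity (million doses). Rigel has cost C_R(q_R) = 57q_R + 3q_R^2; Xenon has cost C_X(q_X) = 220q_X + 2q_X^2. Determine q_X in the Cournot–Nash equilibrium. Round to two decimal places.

16.59

Rigel's profit: π_R = (479 - 3Q)q_R - (57q_R + 3q_R²). Setting ∂π_R/∂q_R = 0: 422 - 12q_R - 3(q_X) = 0.
Xenon's first-order condition: 259 - 10q_X - 3(q_R) = 0.
Rearranging gives the reaction functions q_R = (422 - 3q_X)/12 and q_X = (259 - 3q_R)/10.
Substituting one into the other gives q_R = 31.0180 and q_X = 614/37.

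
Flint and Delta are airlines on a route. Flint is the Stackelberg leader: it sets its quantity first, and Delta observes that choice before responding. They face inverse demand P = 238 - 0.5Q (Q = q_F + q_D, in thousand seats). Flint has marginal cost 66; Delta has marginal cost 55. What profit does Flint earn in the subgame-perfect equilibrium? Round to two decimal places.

6480.25

Solve by backward induction. Given q_F, the follower Delta maximises π_D = (238 - (1/2)q_F - (1/2)q_D)q_D - 55q_D.
Follower FOC: 183 - (1/2)q_F - q_D = 0, so q_D(q_F) = (183 - (1/2)q_F).
The leader anticipates this reaction. Substituting into P = 238 - 0.5Q gives P = 293/2 - (1/4)q_F, so π_F = (293/2 - (1/4)q_F)q_F - 66q_F.
Leader FOC: 161/2 - (1/2)q_F = 0, so q_F = 161.
Then q_D = (183 - (1/2)·161) = 205/2.
Price P = 238 - (1/2)·(527/2) = 425/4.
Flint's profit: (425/4 - 66)·161 = 6480.2500.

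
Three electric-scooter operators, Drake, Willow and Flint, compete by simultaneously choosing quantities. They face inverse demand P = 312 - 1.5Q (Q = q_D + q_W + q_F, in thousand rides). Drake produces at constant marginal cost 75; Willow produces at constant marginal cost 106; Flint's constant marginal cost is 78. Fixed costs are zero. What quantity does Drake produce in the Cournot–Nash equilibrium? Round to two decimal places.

45.17

Drake's profit: π_D = (312 - 1.5Q)q_D - (75q_D). Setting ∂π_D/∂q_D = 0: 237 - 3q_D - (3/2)(q_W + q_F) = 0.
Willow's first-order condition: 206 - 3q_W - (3/2)(q_D + q_F) = 0.
Flint's first-order condition: 234 - 3q_F - (3/2)(q_D + q_W) = 0.
Adding the 3 first-order conditions: 677 − 6Q = 0, so Q = 677/6.
Back-substituting: q_D = (237 − 677/4)/(3/2) = 271/6, q_W = (206 − 677/4)/(3/2) = 49/2, q_F = (234 − 677/4)/(3/2) = 259/6.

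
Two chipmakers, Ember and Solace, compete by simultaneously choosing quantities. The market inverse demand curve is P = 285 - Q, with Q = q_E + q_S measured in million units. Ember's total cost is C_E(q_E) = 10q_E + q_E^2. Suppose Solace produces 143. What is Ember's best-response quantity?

33

With the rival's output fixed at 143, Ember's profit is π_E = (285 - 143 - q_E)q_E - (10q_E + q_E²) = (142 - q_E)q_E - (10q_E + q_E²).
∂π_E/∂q_E = 132 - 4q_E = 0, so q_E = 33.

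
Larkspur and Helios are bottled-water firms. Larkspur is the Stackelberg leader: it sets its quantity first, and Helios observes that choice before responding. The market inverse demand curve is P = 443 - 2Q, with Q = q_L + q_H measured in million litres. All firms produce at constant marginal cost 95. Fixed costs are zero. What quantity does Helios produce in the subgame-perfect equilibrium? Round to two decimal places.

43.50

The follower Helios best-responds to any q_L: π_H = (443 - 2Q)q_H - 95q_H.
∂π_H/∂q_H = 348 - 2q_L - 4q_H = 0 gives the reaction function q_H = (348 - 2q_L)/4.
The leader anticipates this reaction. Substituting into P = 443 - 2Q gives P = 269 - q_L, so π_L = (269 - q_L)q_L - 95q_L.
Maximising: ∂π_L/∂q_L = 174 - 2q_L = 0, giving q_L = 87.
Then q_H = (348 - 2·87)/4 = 87/2.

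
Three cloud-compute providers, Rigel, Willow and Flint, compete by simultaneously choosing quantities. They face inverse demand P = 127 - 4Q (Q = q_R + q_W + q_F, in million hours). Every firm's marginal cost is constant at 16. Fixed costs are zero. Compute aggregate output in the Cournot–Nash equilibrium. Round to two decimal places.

Each firm earns π_i = (127 - 4Q)q_i - 16q_i.
First-order condition (treating rivals' output as given): 111 - 8q_i - 4·Σ_{j≠i} q_j = 0.
By symmetry each firm produces the same amount; substituting Σ_{j≠i} q_j = 2q_i yields q_i = 111/16.
Total output Q = 111/16 + 111/16 + 111/16 = 333/16.

20.81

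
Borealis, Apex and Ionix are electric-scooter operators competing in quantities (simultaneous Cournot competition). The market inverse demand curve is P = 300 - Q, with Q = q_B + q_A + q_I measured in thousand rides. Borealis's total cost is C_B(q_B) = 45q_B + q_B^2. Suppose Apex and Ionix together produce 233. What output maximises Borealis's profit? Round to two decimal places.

With rivals' combined output fixed at 233, Borealis's profit is π_B = (300 - 233 - q_B)q_B - (45q_B + q_B²) = (67 - q_B)q_B - (45q_B + q_B²).
∂π_B/∂q_B = 22 - 4q_B = 0, so q_B = 11/2.

5.50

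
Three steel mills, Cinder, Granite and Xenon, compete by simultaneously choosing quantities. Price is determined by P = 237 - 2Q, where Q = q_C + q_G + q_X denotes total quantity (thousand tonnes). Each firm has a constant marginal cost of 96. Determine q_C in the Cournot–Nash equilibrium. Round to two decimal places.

17.63

A representative firm's profit is π_i = q_i(237 - 2Q) - 96q_i.
First-order condition (treating rivals' output as given): 141 - 4q_i - 2·Σ_{j≠i} q_j = 0.
By symmetry each firm produces the same amount; substituting Σ_{j≠i} q_j = 2q_i yields q_i = 141/8.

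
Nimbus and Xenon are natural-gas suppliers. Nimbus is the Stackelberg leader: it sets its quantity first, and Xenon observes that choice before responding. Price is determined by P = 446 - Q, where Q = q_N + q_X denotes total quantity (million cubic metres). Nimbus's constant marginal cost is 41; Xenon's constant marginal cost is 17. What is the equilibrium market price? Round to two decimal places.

Solve by backward induction. Given q_N, the follower Xenon maximises π_X = (446 - q_N - q_X)q_X - 17q_X.
Setting the follower's marginal profit to zero, 429 - q_N - 2q_X = 0, i.e. q_X = (429 - q_N)/2.
The leader anticipates this reaction. Substituting into P = 446 - Q gives P = 463/2 - (1/2)q_N, so π_N = (463/2 - (1/2)q_N)q_N - 41q_N.
Maximising: ∂π_N/∂q_N = 381/2 - q_N = 0, giving q_N = 381/2.
Then q_X = (429 - 381/2)/2 = 477/4.
Total output Q = 1239/4, so price P = 446 - 1239/4 = 545/4.

136.25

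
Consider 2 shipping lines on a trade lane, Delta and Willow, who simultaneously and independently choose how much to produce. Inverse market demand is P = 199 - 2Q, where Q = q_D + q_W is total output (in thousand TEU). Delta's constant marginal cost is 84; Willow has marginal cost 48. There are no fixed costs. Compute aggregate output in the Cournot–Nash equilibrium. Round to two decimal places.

44.33

Delta's profit: π_D = (199 - 2Q)q_D - (84q_D). Setting ∂π_D/∂q_D = 0: 115 - 4q_D - 2(q_W) = 0.
Willow's first-order condition: 151 - 4q_W - 2(q_D) = 0.
Rearranging gives the reaction functions q_D = (115 - 2q_W)/4 and q_W = (151 - 2q_D)/4.
Solving the pair: q_D = 79/6, q_W = 187/6.
Total output Q = 79/6 + 187/6 = 133/3.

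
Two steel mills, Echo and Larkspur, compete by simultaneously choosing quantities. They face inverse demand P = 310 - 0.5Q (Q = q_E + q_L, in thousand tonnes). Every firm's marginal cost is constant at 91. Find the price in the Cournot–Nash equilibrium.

164

A representative firm's profit is π_i = q_i(310 - 0.5Q) - 91q_i.
Setting ∂π_i/∂q_i = 0 with rivals' quantities fixed: 219 - q_i - (1/2)q_j = 0.
By symmetry each firm produces the same amount; substituting q_j = q_i yields q_i = 219/(3/2) = 146.
Total output Q = 292, so price P = 310 - (1/2)·292 = 164.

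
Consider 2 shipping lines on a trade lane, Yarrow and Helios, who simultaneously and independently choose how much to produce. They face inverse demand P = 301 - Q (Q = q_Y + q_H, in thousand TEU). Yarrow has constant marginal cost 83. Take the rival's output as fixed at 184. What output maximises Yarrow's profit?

With the rival's output fixed at 184, Yarrow's profit is π_Y = (301 - 184 - q_Y)q_Y - (83q_Y) = (117 - q_Y)q_Y - (83q_Y).
∂π_Y/∂q_Y = 34 - 2q_Y = 0, so q_Y = 17.

17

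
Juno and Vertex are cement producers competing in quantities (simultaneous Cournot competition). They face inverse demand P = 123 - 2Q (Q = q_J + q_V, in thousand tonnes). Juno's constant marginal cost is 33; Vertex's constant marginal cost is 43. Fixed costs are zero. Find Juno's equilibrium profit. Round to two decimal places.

Juno's profit: π_J = (123 - 2Q)q_J - (33q_J). Setting ∂π_J/∂q_J = 0: 90 - 4q_J - 2(q_V) = 0.
Vertex's profit: π_V = (123 - 2Q)q_V - (43q_V). Setting ∂π_V/∂q_V = 0: 80 - 4q_V - 2(q_J) = 0.
So q_J = (90 - 2q_V)/4 and q_V = (80 - 2q_J)/4.
Substituting one into the other gives q_J = 50/3 and q_V = 35/3.
Price P = 123 - 2·(85/3) = 199/3.
Juno's profit: (199/3 - 33)·(50/3) = 555.5556.

555.56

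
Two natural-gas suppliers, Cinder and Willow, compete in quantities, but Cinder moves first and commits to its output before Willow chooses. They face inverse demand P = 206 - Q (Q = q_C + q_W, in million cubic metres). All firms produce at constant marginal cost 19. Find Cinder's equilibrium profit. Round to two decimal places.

The follower Willow best-responds to any q_C: π_W = (206 - Q)q_W - 19q_W.
∂π_W/∂q_W = 187 - q_C - 2q_W = 0 gives the reaction function q_W = (187 - q_C)/2.
The leader anticipates this reaction. Substituting into P = 206 - Q gives P = 225/2 - (1/2)q_C, so π_C = (225/2 - (1/2)q_C)q_C - 19q_C.
Leader FOC: 187/2 - q_C = 0, so q_C = 187/2.
Then q_W = (187 - 187/2)/2 = 187/4.
Price P = 206 - 561/4 = 263/4.
Cinder's profit: (263/4 - 19)·(187/2) = 4371.1250.

4371.13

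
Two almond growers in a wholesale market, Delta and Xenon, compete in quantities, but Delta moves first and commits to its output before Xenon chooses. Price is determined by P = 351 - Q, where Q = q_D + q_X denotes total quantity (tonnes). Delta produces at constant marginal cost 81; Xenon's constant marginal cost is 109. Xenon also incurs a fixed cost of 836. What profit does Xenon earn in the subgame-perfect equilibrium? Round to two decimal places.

The follower Xenon best-responds to any q_D: π_X = (351 - Q)q_X - 109q_X.
Follower FOC: 242 - q_D - 2q_X = 0, so q_X(q_D) = (242 - q_D)/2.
Delta substitutes q_X(q_D) into its own profit: π_D = q_D(351 - q_D - (242 - q_D)/2) - 81q_D = (230 - (1/2)q_D)q_D - 81q_D.
Maximising: ∂π_D/∂q_D = 149 - q_D = 0, giving q_D = 149.
Then q_X = (242 - 149)/2 = 93/2.
Price P = 351 - 391/2 = 311/2.
Xenon's profit: (311/2 - 109)·(93/2) - 836 = 1326.2500.

1326.25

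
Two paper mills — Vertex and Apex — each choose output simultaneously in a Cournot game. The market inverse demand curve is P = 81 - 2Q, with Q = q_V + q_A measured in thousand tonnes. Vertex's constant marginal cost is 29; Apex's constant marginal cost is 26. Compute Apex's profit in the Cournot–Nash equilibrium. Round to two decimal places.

186.89

Vertex's profit: π_V = (81 - 2Q)q_V - (29q_V). Setting ∂π_V/∂q_V = 0: 52 - 4q_V - 2(q_A) = 0.
Apex's profit: π_A = (81 - 2Q)q_A - (26q_A). Setting ∂π_A/∂q_A = 0: 55 - 4q_A - 2(q_V) = 0.
Rearranging gives the reaction functions q_V = (52 - 2q_A)/4 and q_A = (55 - 2q_V)/4.
Solving the pair: q_V = 49/6, q_A = 29/3.
Price P = 81 - 2·(107/6) = 136/3.
Apex's profit: (136/3 - 26)·(29/3) = 1682/9.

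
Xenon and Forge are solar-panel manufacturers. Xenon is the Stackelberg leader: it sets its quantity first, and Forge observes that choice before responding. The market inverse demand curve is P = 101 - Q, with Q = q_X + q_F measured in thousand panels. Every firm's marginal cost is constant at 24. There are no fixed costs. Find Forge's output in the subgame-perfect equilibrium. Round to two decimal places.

19.25

The follower Forge best-responds to any q_X: π_F = (101 - Q)q_F - 24q_F.
Follower FOC: 77 - q_X - 2q_F = 0, so q_F(q_X) = (77 - q_X)/2.
The leader anticipates this reaction. Substituting into P = 101 - Q gives P = 125/2 - (1/2)q_X, so π_X = (125/2 - (1/2)q_X)q_X - 24q_X.
Maximising: ∂π_X/∂q_X = 77/2 - q_X = 0, giving q_X = 77/2.
Then q_F = (77 - 77/2)/2 = 77/4.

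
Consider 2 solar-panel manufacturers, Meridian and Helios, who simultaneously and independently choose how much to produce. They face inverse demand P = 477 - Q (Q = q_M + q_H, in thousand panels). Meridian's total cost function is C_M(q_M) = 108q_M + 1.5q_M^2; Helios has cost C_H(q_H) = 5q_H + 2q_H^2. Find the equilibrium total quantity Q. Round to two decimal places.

128.72

Meridian's profit: π_M = (477 - Q)q_M - (108q_M + (3/2)q_M²). Setting ∂π_M/∂q_M = 0: 369 - 5q_M - (q_H) = 0.
Helios's first-order condition: 472 - 6q_H - (q_M) = 0.
So q_M = (369 - q_H)/5 and q_H = (472 - q_M)/6.
Solving the pair: q_M = 1742/29, q_H = 1991/29.
Total output Q = 1742/29 + 1991/29 = 128.7241.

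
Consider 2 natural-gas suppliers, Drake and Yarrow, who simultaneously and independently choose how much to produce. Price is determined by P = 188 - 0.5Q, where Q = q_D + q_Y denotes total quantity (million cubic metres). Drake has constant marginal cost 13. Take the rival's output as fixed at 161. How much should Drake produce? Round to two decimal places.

With the rival's output fixed at 161, Drake's profit is π_D = (188 - (1/2)·161 - (1/2)q_D)q_D - (13q_D) = (215/2 - (1/2)q_D)q_D - (13q_D).
∂π_D/∂q_D = 189/2 - q_D = 0, so q_D = 189/2.

94.50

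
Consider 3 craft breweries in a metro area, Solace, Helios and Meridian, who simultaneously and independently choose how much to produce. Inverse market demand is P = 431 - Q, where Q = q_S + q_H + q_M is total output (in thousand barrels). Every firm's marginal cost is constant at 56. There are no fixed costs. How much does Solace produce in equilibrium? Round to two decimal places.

93.75

Each firm earns π_i = (431 - Q)q_i - 56q_i.
First-order condition (treating rivals' output as given): 375 - 2q_i - Σ_{j≠i} q_j = 0.
By symmetry each firm produces the same amount; substituting Σ_{j≠i} q_j = 2q_i yields q_i = 375/4.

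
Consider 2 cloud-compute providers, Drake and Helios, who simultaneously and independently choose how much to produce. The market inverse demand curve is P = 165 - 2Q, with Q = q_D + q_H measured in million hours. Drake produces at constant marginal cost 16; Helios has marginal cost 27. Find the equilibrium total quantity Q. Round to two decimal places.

47.83

Drake's profit: π_D = (165 - 2Q)q_D - (16q_D). Setting ∂π_D/∂q_D = 0: 149 - 4q_D - 2(q_H) = 0.
Helios's profit: π_H = (165 - 2Q)q_H - (27q_H). Setting ∂π_H/∂q_H = 0: 138 - 4q_H - 2(q_D) = 0.
Best responses: q_D = (149 - 2q_H)/4, q_H = (138 - 2q_D)/4.
Substituting one into the other gives q_D = 80/3 and q_H = 127/6.
Total output Q = 80/3 + 127/6 = 287/6.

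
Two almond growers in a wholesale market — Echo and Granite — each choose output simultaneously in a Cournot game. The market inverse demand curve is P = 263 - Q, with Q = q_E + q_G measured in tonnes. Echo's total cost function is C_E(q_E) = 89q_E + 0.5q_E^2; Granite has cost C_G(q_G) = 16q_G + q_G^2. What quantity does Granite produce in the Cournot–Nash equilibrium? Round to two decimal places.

Echo's profit: π_E = (263 - Q)q_E - (89q_E + (1/2)q_E²). Setting ∂π_E/∂q_E = 0: 174 - 3q_E - (q_G) = 0.
Granite's first-order condition: 247 - 4q_G - (q_E) = 0.
Rearranging gives the reaction functions q_E = (174 - q_G)/3 and q_G = (247 - q_E)/4.
Substituting one into the other gives q_E = 449/11 and q_G = 567/11.

51.55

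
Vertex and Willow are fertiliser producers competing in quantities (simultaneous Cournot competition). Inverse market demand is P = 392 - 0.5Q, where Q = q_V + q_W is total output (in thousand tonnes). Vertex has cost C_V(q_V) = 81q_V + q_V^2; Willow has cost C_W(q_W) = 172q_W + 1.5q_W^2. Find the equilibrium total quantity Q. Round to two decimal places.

Vertex's profit: π_V = (392 - 0.5Q)q_V - (81q_V + q_V²). Setting ∂π_V/∂q_V = 0: 311 - 3q_V - (1/2)(q_W) = 0.
Willow's first-order condition: 220 - 4q_W - (1/2)(q_V) = 0.
So q_V = (311 - (1/2)q_W)/3 and q_W = (220 - (1/2)q_V)/4.
Substituting one into the other gives q_V = 96.5106 and q_W = 42.9362.
Total output Q = 96.5106 + 42.9362 = 139.4468.

139.45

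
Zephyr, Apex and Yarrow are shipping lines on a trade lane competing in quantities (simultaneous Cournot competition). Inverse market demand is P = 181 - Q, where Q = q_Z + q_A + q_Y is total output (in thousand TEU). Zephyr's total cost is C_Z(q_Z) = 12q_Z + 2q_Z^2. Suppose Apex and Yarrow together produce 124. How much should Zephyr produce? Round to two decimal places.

7.50

With rivals' combined output fixed at 124, Zephyr's profit is π_Z = (181 - 124 - q_Z)q_Z - (12q_Z + 2q_Z²) = (57 - q_Z)q_Z - (12q_Z + 2q_Z²).
∂π_Z/∂q_Z = 45 - 6q_Z = 0, so q_Z = 15/2.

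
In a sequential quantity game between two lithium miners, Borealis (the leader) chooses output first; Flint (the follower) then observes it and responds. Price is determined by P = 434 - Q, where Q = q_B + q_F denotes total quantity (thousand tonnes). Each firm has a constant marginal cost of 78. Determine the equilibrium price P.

The follower Flint best-responds to any q_B: π_F = (434 - Q)q_F - 78q_F.
Follower FOC: 356 - q_B - 2q_F = 0, so q_F(q_B) = (356 - q_B)/2.
Borealis substitutes q_F(q_B) into its own profit: π_B = q_B(434 - q_B - (356 - q_B)/2) - 78q_B = (256 - (1/2)q_B)q_B - 78q_B.
Leader FOC: 178 - q_B = 0, so q_B = 178.
Then q_F = (356 - 178)/2 = 89.
Total output Q = 267, so price P = 434 - 267 = 167.

167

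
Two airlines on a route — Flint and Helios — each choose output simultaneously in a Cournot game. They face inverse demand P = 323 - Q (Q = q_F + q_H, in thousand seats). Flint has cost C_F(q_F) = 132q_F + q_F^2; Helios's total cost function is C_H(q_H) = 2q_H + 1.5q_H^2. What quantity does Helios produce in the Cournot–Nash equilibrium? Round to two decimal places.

57.53

Flint's profit: π_F = (323 - Q)q_F - (132q_F + q_F²). Setting ∂π_F/∂q_F = 0: 191 - 4q_F - (q_H) = 0.
Helios's first-order condition: 321 - 5q_H - (q_F) = 0.
So q_F = (191 - q_H)/4 and q_H = (321 - q_F)/5.
Solving the pair: q_F = 634/19, q_H = 1093/19.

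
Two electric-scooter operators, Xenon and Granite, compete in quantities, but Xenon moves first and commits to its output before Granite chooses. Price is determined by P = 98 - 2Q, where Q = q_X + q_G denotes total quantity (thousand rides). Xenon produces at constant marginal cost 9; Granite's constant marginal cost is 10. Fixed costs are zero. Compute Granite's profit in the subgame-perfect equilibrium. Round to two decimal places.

231.13

Solve by backward induction. Given q_X, the follower Granite maximises π_G = (98 - 2q_X - 2q_G)q_G - 10q_G.
Follower FOC: 88 - 2q_X - 4q_G = 0, so q_G(q_X) = (88 - 2q_X)/4.
Xenon substitutes q_G(q_X) into its own profit: π_X = q_X(98 - 2q_X - (88 - 2q_X)/2) - 9q_X = (54 - q_X)q_X - 9q_X.
The leader's first-order condition 45 - 2q_X = 0 yields q_X = 45/2.
Then q_G = (88 - 2·(45/2))/4 = 43/4.
Price P = 98 - 2·(133/4) = 63/2.
Granite's profit: (63/2 - 10)·(43/4) = 1849/8.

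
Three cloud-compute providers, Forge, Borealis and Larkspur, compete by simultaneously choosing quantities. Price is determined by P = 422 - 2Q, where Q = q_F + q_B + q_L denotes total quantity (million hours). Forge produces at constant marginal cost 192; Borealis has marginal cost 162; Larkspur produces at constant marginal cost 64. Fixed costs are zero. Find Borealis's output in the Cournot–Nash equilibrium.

24

Forge's profit: π_F = (422 - 2Q)q_F - (192q_F). Setting ∂π_F/∂q_F = 0: 230 - 4q_F - 2(q_B + q_L) = 0.
Borealis's profit: π_B = (422 - 2Q)q_B - (162q_B). Setting ∂π_B/∂q_B = 0: 260 - 4q_B - 2(q_F + q_L) = 0.
Larkspur's first-order condition: 358 - 4q_L - 2(q_F + q_B) = 0.
Adding the 3 first-order conditions: 848 − 8Q = 0, so Q = 106.
Back-substituting: q_F = (230 − 212)/2 = 9, q_B = (260 − 212)/2 = 24, q_L = (358 − 212)/2 = 73.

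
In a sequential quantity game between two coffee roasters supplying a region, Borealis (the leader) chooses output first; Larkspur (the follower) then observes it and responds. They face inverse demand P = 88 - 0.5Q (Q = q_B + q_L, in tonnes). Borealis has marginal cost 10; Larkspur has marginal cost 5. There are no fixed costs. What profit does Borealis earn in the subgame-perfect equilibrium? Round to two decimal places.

1332.25

The follower Larkspur best-responds to any q_B: π_L = (88 - 0.5Q)q_L - 5q_L.
Setting the follower's marginal profit to zero, 83 - (1/2)q_B - q_L = 0, i.e. q_L = (83 - (1/2)q_B).
Borealis substitutes q_L(q_B) into its own profit: π_B = q_B(88 - (1/2)q_B - (83 - (1/2)q_B)/2) - 10q_B = (93/2 - (1/4)q_B)q_B - 10q_B.
Leader FOC: 73/2 - (1/2)q_B = 0, so q_B = 73.
Then q_L = (83 - (1/2)·73) = 93/2.
Price P = 88 - (1/2)·(239/2) = 113/4.
Borealis's profit: (113/4 - 10)·73 = 1332.2500.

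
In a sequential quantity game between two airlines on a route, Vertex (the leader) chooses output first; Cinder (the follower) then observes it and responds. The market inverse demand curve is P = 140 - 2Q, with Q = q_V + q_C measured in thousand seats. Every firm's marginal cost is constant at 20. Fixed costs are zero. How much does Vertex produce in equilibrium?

The follower Cinder best-responds to any q_V: π_C = (140 - 2Q)q_C - 20q_C.
Follower FOC: 120 - 2q_V - 4q_C = 0, so q_C(q_V) = (120 - 2q_V)/4.
The leader anticipates this reaction. Substituting into P = 140 - 2Q gives P = 80 - q_V, so π_V = (80 - q_V)q_V - 20q_V.
Maximising: ∂π_V/∂q_V = 60 - 2q_V = 0, giving q_V = 30.
Then q_C = (120 - 2·30)/4 = 15.

30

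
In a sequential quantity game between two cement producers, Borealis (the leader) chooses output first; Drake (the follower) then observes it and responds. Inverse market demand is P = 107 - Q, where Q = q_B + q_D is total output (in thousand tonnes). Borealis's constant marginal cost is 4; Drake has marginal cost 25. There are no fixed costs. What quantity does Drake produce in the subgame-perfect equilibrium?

10

The follower Drake best-responds to any q_B: π_D = (107 - Q)q_D - 25q_D.
Follower FOC: 82 - q_B - 2q_D = 0, so q_D(q_B) = (82 - q_B)/2.
The leader anticipates this reaction. Substituting into P = 107 - Q gives P = 66 - (1/2)q_B, so π_B = (66 - (1/2)q_B)q_B - 4q_B.
The leader's first-order condition 62 - q_B = 0 yields q_B = 62.
Then q_D = (82 - 62)/2 = 10.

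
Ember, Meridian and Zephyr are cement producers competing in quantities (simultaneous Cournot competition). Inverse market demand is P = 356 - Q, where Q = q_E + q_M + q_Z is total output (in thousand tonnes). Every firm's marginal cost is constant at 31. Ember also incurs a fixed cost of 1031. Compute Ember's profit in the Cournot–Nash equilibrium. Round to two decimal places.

A representative firm's profit is π_i = q_i(356 - Q) - 31q_i.
First-order condition (treating rivals' output as given): 325 - 2q_i - Σ_{j≠i} q_j = 0.
By symmetry each firm produces the same amount; substituting Σ_{j≠i} q_j = 2q_i yields q_i = 325/4.
Price P = 356 - 975/4 = 449/4.
Ember's profit: (449/4 - 31)·(325/4) - 1031 = 5570.5625.

5570.56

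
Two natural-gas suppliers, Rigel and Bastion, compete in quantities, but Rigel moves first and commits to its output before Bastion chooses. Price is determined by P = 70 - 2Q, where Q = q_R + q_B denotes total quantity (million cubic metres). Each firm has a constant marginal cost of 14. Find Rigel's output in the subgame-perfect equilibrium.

14

Solve by backward induction. Given q_R, the follower Bastion maximises π_B = (70 - 2q_R - 2q_B)q_B - 14q_B.
Setting the follower's marginal profit to zero, 56 - 2q_R - 4q_B = 0, i.e. q_B = (56 - 2q_R)/4.
The leader anticipates this reaction. Substituting into P = 70 - 2Q gives P = 42 - q_R, so π_R = (42 - q_R)q_R - 14q_R.
Leader FOC: 28 - 2q_R = 0, so q_R = 14.
Then q_B = (56 - 2·14)/4 = 7.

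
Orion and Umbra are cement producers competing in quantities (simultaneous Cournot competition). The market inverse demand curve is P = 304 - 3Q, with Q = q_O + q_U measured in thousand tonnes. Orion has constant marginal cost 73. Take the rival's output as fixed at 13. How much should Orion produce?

32

With the rival's output fixed at 13, Orion's profit is π_O = (304 - 3·13 - 3q_O)q_O - (73q_O) = (265 - 3q_O)q_O - (73q_O).
∂π_O/∂q_O = 192 - 6q_O = 0, so q_O = 32.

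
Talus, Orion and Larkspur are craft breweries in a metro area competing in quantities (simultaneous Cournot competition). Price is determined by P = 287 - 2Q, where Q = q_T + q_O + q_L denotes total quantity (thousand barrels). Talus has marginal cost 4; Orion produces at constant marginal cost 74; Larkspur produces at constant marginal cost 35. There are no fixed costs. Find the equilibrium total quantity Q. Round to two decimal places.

Talus's profit: π_T = (287 - 2Q)q_T - (4q_T). Setting ∂π_T/∂q_T = 0: 283 - 4q_T - 2(q_O + q_L) = 0.
Orion's profit: π_O = (287 - 2Q)q_O - (74q_O). Setting ∂π_O/∂q_O = 0: 213 - 4q_O - 2(q_T + q_L) = 0.
Larkspur's first-order condition: 252 - 4q_L - 2(q_T + q_O) = 0.
Summing all 3 equations gives 748 − 8Q = 0, hence Q = 187/2.
Back-substituting: q_T = (283 − 187)/2 = 48, q_O = (213 − 187)/2 = 13, q_L = (252 − 187)/2 = 65/2.
Total output Q = 48 + 13 + 65/2 = 187/2.

93.50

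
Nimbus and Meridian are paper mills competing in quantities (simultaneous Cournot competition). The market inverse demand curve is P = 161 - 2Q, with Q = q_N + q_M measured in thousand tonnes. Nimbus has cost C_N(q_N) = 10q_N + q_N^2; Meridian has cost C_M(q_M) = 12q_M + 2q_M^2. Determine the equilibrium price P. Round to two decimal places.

92.73

Nimbus's profit: π_N = (161 - 2Q)q_N - (10q_N + q_N²). Setting ∂π_N/∂q_N = 0: 151 - 6q_N - 2(q_M) = 0.
Meridian's first-order condition: 149 - 8q_M - 2(q_N) = 0.
Rearranging gives the reaction functions q_N = (151 - 2q_M)/6 and q_M = (149 - 2q_N)/8.
Solving the pair: q_N = 455/22, q_M = 148/11.
Total output Q = 751/22, so price P = 161 - 2·(751/22) = 1020/11.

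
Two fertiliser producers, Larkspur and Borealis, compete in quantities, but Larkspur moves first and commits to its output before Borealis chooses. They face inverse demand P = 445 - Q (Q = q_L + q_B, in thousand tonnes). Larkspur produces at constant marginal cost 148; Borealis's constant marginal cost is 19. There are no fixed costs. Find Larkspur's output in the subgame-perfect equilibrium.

84

The follower Borealis best-responds to any q_L: π_B = (445 - Q)q_B - 19q_B.
∂π_B/∂q_B = 426 - q_L - 2q_B = 0 gives the reaction function q_B = (426 - q_L)/2.
The leader anticipates this reaction. Substituting into P = 445 - Q gives P = 232 - (1/2)q_L, so π_L = (232 - (1/2)q_L)q_L - 148q_L.
The leader's first-order condition 84 - q_L = 0 yields q_L = 84.
Then q_B = (426 - 84)/2 = 171.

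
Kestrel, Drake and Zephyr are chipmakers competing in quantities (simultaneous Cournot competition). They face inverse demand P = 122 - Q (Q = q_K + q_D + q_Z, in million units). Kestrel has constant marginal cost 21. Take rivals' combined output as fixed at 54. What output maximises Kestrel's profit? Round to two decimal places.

With rivals' combined output fixed at 54, Kestrel's profit is π_K = (122 - 54 - q_K)q_K - (21q_K) = (68 - q_K)q_K - (21q_K).
∂π_K/∂q_K = 47 - 2q_K = 0, so q_K = 47/2.

23.50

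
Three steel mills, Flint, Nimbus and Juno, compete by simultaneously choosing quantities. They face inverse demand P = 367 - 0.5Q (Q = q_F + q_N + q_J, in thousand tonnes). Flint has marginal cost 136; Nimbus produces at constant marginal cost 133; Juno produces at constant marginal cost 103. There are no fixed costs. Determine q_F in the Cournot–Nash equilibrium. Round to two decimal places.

97.50

Flint's profit: π_F = (367 - 0.5Q)q_F - (136q_F). Setting ∂π_F/∂q_F = 0: 231 - q_F - (1/2)(q_N + q_J) = 0.
Nimbus's profit: π_N = (367 - 0.5Q)q_N - (133q_N). Setting ∂π_N/∂q_N = 0: 234 - q_N - (1/2)(q_F + q_J) = 0.
Juno's profit: π_J = (367 - 0.5Q)q_J - (103q_J). Setting ∂π_J/∂q_J = 0: 264 - q_J - (1/2)(q_F + q_N) = 0.
Summing all 3 equations gives 729 − 2Q = 0, hence Q = 729/2.
Back-substituting: q_F = (231 − 729/4)/(1/2) = 195/2, q_N = (234 − 729/4)/(1/2) = 207/2, q_J = (264 − 729/4)/(1/2) = 327/2.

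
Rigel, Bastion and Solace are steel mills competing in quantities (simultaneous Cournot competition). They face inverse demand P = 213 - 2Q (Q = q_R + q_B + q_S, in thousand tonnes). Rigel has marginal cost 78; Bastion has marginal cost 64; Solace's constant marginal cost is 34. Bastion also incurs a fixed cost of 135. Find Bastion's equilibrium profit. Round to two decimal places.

Rigel's profit: π_R = (213 - 2Q)q_R - (78q_R). Setting ∂π_R/∂q_R = 0: 135 - 4q_R - 2(q_B + q_S) = 0.
Bastion's profit: π_B = (213 - 2Q)q_B - (64q_B). Setting ∂π_B/∂q_B = 0: 149 - 4q_B - 2(q_R + q_S) = 0.
Solace's profit: π_S = (213 - 2Q)q_S - (34q_S). Setting ∂π_S/∂q_S = 0: 179 - 4q_S - 2(q_R + q_B) = 0.
Adding the 3 conditions: 463 − 4Q − 4Q = 0, i.e. Q = 463/8.
Back-substituting: q_R = (135 − 463/4)/2 = 77/8, q_B = (149 − 463/4)/2 = 133/8, q_S = (179 − 463/4)/2 = 253/8.
Price P = 213 - 2·(463/8) = 389/4.
Bastion's profit: (389/4 - 64)·(133/8) - 135 = 417.7813.

417.78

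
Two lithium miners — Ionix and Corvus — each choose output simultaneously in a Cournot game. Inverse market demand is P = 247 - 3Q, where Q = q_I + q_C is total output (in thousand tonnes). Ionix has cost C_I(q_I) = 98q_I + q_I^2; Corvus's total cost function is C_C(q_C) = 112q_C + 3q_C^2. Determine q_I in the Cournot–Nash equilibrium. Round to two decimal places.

15.90

Ionix's profit: π_I = (247 - 3Q)q_I - (98q_I + q_I²). Setting ∂π_I/∂q_I = 0: 149 - 8q_I - 3(q_C) = 0.
Corvus's first-order condition: 135 - 12q_C - 3(q_I) = 0.
Rearranging gives the reaction functions q_I = (149 - 3q_C)/8 and q_C = (135 - 3q_I)/12.
Solving the pair: q_I = 461/29, q_C = 211/29.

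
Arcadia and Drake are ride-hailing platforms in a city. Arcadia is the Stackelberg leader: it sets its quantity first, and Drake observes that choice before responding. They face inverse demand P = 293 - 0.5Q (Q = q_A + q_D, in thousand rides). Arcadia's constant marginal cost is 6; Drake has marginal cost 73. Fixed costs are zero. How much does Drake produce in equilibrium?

43

The follower Drake best-responds to any q_A: π_D = (293 - 0.5Q)q_D - 73q_D.
Follower FOC: 220 - (1/2)q_A - q_D = 0, so q_D(q_A) = (220 - (1/2)q_A).
The leader anticipates this reaction. Substituting into P = 293 - 0.5Q gives P = 183 - (1/4)q_A, so π_A = (183 - (1/4)q_A)q_A - 6q_A.
Leader FOC: 177 - (1/2)q_A = 0, so q_A = 354.
Then q_D = (220 - (1/2)·354) = 43.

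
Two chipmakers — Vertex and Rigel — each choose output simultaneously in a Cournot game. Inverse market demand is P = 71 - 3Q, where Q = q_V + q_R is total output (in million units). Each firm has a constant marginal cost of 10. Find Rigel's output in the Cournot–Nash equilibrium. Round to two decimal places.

6.78

A representative firm's profit is π_i = q_i(71 - 3Q) - 10q_i.
First-order condition (treating rivals' output as given): 61 - 6q_i - 3q_j = 0.
With identical firms every q_j equals q_i, so q_j = q_i and 61 = 9q_i, giving q_i = 61/9.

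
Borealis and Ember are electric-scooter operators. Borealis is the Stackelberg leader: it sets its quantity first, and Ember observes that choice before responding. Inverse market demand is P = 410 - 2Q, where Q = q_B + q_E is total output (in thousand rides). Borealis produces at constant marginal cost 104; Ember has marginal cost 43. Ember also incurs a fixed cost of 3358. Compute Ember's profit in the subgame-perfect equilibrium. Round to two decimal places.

Solve by backward induction. Given q_B, the follower Ember maximises π_E = (410 - 2q_B - 2q_E)q_E - 43q_E.
∂π_E/∂q_E = 367 - 2q_B - 4q_E = 0 gives the reaction function q_E = (367 - 2q_B)/4.
Borealis substitutes q_E(q_B) into its own profit: π_B = q_B(410 - 2q_B - (367 - 2q_B)/2) - 104q_B = (453/2 - q_B)q_B - 104q_B.
The leader's first-order condition 245/2 - 2q_B = 0 yields q_B = 245/4.
Then q_E = (367 - 2·(245/4))/4 = 489/8.
Price P = 410 - 2·(979/8) = 661/4.
Ember's profit: (661/4 - 43)·(489/8) - 3358 = 4114.5313.

4114.53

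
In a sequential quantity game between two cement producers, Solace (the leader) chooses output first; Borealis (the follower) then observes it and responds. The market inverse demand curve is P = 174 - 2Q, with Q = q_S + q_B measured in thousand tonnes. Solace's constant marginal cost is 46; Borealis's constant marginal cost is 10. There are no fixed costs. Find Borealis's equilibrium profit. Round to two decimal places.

The follower Borealis best-responds to any q_S: π_B = (174 - 2Q)q_B - 10q_B.
Follower FOC: 164 - 2q_S - 4q_B = 0, so q_B(q_S) = (164 - 2q_S)/4.
Solace substitutes q_B(q_S) into its own profit: π_S = q_S(174 - 2q_S - (164 - 2q_S)/2) - 46q_S = (92 - q_S)q_S - 46q_S.
Leader FOC: 46 - 2q_S = 0, so q_S = 23.
Then q_B = (164 - 2·23)/4 = 59/2.
Price P = 174 - 2·(105/2) = 69.
Borealis's profit: (69 - 10)·(59/2) = 1740.5000.

1740.50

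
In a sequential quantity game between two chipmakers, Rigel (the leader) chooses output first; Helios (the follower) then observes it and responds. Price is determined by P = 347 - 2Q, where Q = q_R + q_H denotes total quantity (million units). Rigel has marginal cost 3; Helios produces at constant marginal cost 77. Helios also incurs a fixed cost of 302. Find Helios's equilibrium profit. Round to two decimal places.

Solve by backward induction. Given q_R, the follower Helios maximises π_H = (347 - 2q_R - 2q_H)q_H - 77q_H.
Follower FOC: 270 - 2q_R - 4q_H = 0, so q_H(q_R) = (270 - 2q_R)/4.
The leader anticipates this reaction. Substituting into P = 347 - 2Q gives P = 212 - q_R, so π_R = (212 - q_R)q_R - 3q_R.
The leader's first-order condition 209 - 2q_R = 0 yields q_R = 209/2.
Then q_H = (270 - 2·(209/2))/4 = 61/4.
Price P = 347 - 2·(479/4) = 215/2.
Helios's profit: (215/2 - 77)·(61/4) - 302 = 1305/8.

163.13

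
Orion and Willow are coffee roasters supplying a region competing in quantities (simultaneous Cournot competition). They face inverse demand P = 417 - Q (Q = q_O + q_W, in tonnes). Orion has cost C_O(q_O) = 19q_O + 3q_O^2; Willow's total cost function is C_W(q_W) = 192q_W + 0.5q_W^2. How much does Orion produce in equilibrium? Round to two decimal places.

Orion's profit: π_O = (417 - Q)q_O - (19q_O + 3q_O²). Setting ∂π_O/∂q_O = 0: 398 - 8q_O - (q_W) = 0.
Willow's first-order condition: 225 - 3q_W - (q_O) = 0.
Rearranging gives the reaction functions q_O = (398 - q_W)/8 and q_W = (225 - q_O)/3.
Substituting one into the other gives q_O = 969/23 and q_W = 1402/23.

42.13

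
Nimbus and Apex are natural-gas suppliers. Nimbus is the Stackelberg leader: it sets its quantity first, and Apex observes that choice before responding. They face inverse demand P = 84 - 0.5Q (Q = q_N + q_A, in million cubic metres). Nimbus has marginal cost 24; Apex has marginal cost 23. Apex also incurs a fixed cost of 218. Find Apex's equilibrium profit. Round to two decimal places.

Solve by backward induction. Given q_N, the follower Apex maximises π_A = (84 - (1/2)q_N - (1/2)q_A)q_A - 23q_A.
Follower FOC: 61 - (1/2)q_N - q_A = 0, so q_A(q_N) = (61 - (1/2)q_N).
Nimbus substitutes q_A(q_N) into its own profit: π_N = q_N(84 - (1/2)q_N - (61 - (1/2)q_N)/2) - 24q_N = (107/2 - (1/4)q_N)q_N - 24q_N.
Leader FOC: 59/2 - (1/2)q_N = 0, so q_N = 59.
Then q_A = (61 - (1/2)·59) = 63/2.
Price P = 84 - (1/2)·(181/2) = 155/4.
Apex's profit: (155/4 - 23)·(63/2) - 218 = 278.1250.

278.13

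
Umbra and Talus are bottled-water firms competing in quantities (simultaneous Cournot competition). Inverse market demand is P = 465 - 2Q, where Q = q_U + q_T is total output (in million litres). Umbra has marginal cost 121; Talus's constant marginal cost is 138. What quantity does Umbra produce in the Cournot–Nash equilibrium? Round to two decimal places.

Umbra's profit: π_U = (465 - 2Q)q_U - (121q_U). Setting ∂π_U/∂q_U = 0: 344 - 4q_U - 2(q_T) = 0.
Talus's first-order condition: 327 - 4q_T - 2(q_U) = 0.
Best responses: q_U = (344 - 2q_T)/4, q_T = (327 - 2q_U)/4.
Substituting one into the other gives q_U = 361/6 and q_T = 155/3.

60.17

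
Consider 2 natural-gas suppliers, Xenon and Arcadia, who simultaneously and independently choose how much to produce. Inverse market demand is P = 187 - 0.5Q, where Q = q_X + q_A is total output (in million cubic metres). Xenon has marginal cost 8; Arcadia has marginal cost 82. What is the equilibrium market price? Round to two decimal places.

92.33

Xenon's profit: π_X = (187 - 0.5Q)q_X - (8q_X). Setting ∂π_X/∂q_X = 0: 179 - q_X - (1/2)(q_A) = 0.
Arcadia's first-order condition: 105 - q_A - (1/2)(q_X) = 0.
Rearranging gives the reaction functions q_X = (179 - (1/2)q_A) and q_A = (105 - (1/2)q_X).
Solving the pair: q_X = 506/3, q_A = 62/3.
Total output Q = 568/3, so price P = 187 - (1/2)·(568/3) = 277/3.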